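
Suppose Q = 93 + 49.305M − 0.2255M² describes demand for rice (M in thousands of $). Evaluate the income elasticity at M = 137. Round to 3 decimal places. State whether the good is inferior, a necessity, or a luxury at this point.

At M = 137: Q = 2615.3755.
dQ/dM = 49.305 − 0.451M = -12.48200.
η = (dQ/dM)·(M/Q) = -12.48200 × (137/2615.3755) = -0.654.
η < 0 ⇒ inferior good.

-0.654 (inferior good)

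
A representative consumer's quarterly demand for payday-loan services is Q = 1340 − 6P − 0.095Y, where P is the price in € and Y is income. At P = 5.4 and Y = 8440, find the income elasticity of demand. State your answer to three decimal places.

At P = 5.4, Y = 8440: Q = 505.800.
Holding P constant, ∂Q/∂Y = −0.095.
η_Y = (∂Q/∂Y)·(Y/Q) = -0.095 × (8440/505.800) = -1.585.

-1.585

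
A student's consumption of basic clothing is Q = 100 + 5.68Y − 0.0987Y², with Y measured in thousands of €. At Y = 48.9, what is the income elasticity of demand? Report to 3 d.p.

-1.371

At Y = 48.9: Q = 141.7396.
dQ/dY = 5.68 − 0.1974Y = -3.97286.
η = (dQ/dY)·(Y/Q) = -3.97286 × (48.9/141.7396) = -1.371.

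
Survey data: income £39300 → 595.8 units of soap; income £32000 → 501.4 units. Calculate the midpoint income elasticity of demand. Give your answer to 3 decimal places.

ΔQ = 501.4 − 595.8 = -94.4; midpoint Q̄ = (595.8 + 501.4)/2 = 548.6.
ΔI = 32000 − 39300 = -7300; midpoint Ī = (39300 + 32000)/2 = 35650.
η = (ΔQ/Q̄) ÷ (ΔI/Ī) = (-94.4/548.6) ÷ (-7300/35650) = 0.840.

0.840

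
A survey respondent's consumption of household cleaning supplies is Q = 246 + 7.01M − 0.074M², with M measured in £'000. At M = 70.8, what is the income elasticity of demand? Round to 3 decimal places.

At M = 70.8: Q = 371.3726.
dQ/dM = 7.01 − 0.148M = -3.46840.
η = (dQ/dM)·(M/Q) = -3.46840 × (70.8/371.3726) = -0.661.

-0.661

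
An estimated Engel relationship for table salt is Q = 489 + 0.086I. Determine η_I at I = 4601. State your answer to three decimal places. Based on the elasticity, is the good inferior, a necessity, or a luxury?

0.447 (necessity)

At I = 4601: Q = 884.686.
dQ/dI = 0.086.
η = (dQ/dI)·(I/Q) = 0.086 × (4601/884.686) = 0.447.
Since 0 < η < 1, the good is a necessity.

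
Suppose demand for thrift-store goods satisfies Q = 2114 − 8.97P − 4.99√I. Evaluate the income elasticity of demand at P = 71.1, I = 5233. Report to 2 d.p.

At P = 71.1, I = 5233: Q = 1115.259.
Holding P constant, ∂Q/∂I = -4.99/(2√I) = -0.0344902.
η_I = (∂Q/∂I)·(I/Q) = -0.0344902 × (5233/1115.259) = -0.16.

-0.16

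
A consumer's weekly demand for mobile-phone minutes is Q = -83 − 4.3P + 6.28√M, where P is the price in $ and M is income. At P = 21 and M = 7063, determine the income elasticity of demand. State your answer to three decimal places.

At P = 21, M = 7063: Q = 354.482.
Holding P constant, ∂Q/∂M = 6.28/(2√M) = 0.0373624.
η_M = (∂Q/∂M)·(M/Q) = 0.0373624 × (7063/354.482) = 0.744.

0.744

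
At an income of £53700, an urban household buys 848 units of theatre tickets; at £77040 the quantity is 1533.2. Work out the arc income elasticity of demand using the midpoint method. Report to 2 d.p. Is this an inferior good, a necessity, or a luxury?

1.61 (luxury)

ΔQ = 1533.2 − 848 = 685.2; midpoint Q̄ = (848 + 1533.2)/2 = 1190.6.
ΔI = 77040 − 53700 = 23340; midpoint Ī = (53700 + 77040)/2 = 65370.
η = (ΔQ/Q̄) ÷ (ΔI/Ī) = (685.2/1190.6) ÷ (23340/65370) = 1.61.
η > 1 ⇒ luxury.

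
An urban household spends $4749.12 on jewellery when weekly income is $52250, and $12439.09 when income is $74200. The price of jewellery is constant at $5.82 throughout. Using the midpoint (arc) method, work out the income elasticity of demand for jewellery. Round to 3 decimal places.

With a constant price, Q₁ = 4749.12/5.82 = 816.000 and Q₂ = 12439.09/5.82 = 2137.301 (equivalently, work directly with expenditure since P cancels).
Midpoint %ΔQ = (12439.09 − 4749.12)/8594.11 = 0.89480; midpoint %ΔI = (74200 − 52250)/63225 = 0.34717.
η = 0.89480 / 0.34717 = 2.577.

2.577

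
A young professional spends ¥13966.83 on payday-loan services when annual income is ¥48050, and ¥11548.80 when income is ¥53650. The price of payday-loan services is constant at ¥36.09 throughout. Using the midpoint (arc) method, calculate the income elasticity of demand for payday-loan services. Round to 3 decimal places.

-1.721

With a constant price, Q₁ = 13966.83/36.09 = 387.000 and Q₂ = 11548.80/36.09 = 320.000 (equivalently, work directly with expenditure since P cancels).
Midpoint %ΔQ = (11548.80 − 13966.83)/12757.81 = -0.18953; midpoint %ΔI = (53650 − 48050)/50850 = 0.11013.
η = -0.18953 / 0.11013 = -1.721.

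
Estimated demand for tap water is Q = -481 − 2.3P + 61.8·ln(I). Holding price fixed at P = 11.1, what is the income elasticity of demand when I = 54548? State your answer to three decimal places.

At P = 11.1, I = 54548: Q = 167.512.
Holding P constant, ∂Q/∂I = 61.8/I = 0.00113295.
η_I = (∂Q/∂I)·(I/Q) = 0.00113295 × (54548/167.512) = 0.369.

0.369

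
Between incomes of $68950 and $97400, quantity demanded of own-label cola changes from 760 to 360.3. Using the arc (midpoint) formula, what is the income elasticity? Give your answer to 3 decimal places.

ΔQ = 360.3 − 760 = -399.7; midpoint Q̄ = (760 + 360.3)/2 = 560.15.
ΔI = 97400 − 68950 = 28450; midpoint Ī = (68950 + 97400)/2 = 83175.
η = (ΔQ/Q̄) ÷ (ΔI/Ī) = (-399.7/560.15) ÷ (28450/83175) = -2.086.

-2.086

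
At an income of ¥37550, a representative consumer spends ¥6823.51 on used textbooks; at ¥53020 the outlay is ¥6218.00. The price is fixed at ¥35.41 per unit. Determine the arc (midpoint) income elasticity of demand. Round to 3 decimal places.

With a constant price, Q₁ = 6823.51/35.41 = 192.700 and Q₂ = 6218.00/35.41 = 175.600 (equivalently, work directly with expenditure since P cancels).
Midpoint %ΔQ = (6218.00 − 6823.51)/6520.76 = -0.09286; midpoint %ΔI = (53020 − 37550)/45285 = 0.34161.
η = -0.09286 / 0.34161 = -0.272.

-0.272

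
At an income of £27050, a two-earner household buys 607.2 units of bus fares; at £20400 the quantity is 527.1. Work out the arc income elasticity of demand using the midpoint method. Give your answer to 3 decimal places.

ΔQ = 527.1 − 607.2 = -80.1; midpoint Q̄ = (607.2 + 527.1)/2 = 567.15.
ΔI = 20400 − 27050 = -6650; midpoint Ī = (27050 + 20400)/2 = 23725.
η = (ΔQ/Q̄) ÷ (ΔI/Ī) = (-80.1/567.15) ÷ (-6650/23725) = 0.504.

0.504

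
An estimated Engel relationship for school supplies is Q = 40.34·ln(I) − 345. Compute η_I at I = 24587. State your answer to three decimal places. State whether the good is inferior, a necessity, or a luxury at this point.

0.642 (necessity)

At I = 24587: Q = 62.836.
dQ/dI = 40.34/I = 0.0016407 at this income.
η = (dQ/dI)·(I/Q) = 0.0016407 × (24587/62.836) = 0.642.
Since 0 < η < 1, the good is a necessity.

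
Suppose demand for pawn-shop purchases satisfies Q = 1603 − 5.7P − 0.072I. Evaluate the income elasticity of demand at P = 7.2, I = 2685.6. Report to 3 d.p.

-0.141

At P = 7.2, I = 2685.6: Q = 1368.597.
Holding P constant, ∂Q/∂I = −0.072.
η_I = (∂Q/∂I)·(I/Q) = -0.072 × (2685.6/1368.597) = -0.141.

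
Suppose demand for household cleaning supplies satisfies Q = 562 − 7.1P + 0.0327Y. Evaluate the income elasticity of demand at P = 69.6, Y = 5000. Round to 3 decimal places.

0.707

At P = 69.6, Y = 5000: Q = 231.340.
Holding P constant, ∂Q/∂Y = 0.0327.
η_Y = (∂Q/∂Y)·(Y/Q) = 0.0327 × (5000/231.340) = 0.707.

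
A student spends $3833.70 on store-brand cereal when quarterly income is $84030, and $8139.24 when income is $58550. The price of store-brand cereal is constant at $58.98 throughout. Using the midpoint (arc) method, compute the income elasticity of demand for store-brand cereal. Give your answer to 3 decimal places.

-2.012

With a constant price, Q₁ = 3833.70/58.98 = 65.000 and Q₂ = 8139.24/58.98 = 138.000 (equivalently, work directly with expenditure since P cancels).
Midpoint %ΔQ = (8139.24 − 3833.70)/5986.47 = 0.71921; midpoint %ΔI = (58550 − 84030)/71290 = -0.35741.
η = 0.71921 / -0.35741 = -2.012.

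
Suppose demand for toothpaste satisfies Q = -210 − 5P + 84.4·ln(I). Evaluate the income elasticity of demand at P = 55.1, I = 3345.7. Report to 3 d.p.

At P = 55.1, I = 3345.7: Q = 199.442.
Holding P constant, ∂Q/∂I = 84.4/I = 0.0252264.
η_I = (∂Q/∂I)·(I/Q) = 0.0252264 × (3345.7/199.442) = 0.423.

0.423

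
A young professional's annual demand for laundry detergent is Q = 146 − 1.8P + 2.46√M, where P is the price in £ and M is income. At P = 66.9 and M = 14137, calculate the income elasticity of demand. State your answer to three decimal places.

0.460

At P = 66.9, M = 14137: Q = 318.072.
Holding P constant, ∂Q/∂M = 2.46/(2√M) = 0.0103449.
η_M = (∂Q/∂M)·(M/Q) = 0.0103449 × (14137/318.072) = 0.460.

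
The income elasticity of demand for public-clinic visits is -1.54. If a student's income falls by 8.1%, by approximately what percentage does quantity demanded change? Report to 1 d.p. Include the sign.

12.5%

%ΔQ ≈ η × %ΔI = -1.54 × (-8.1%) = 12.5%.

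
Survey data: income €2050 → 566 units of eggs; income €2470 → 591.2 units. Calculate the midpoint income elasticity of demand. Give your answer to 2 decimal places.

ΔQ = 591.2 − 566 = 25.2; midpoint Q̄ = (566 + 591.2)/2 = 578.6.
ΔI = 2470 − 2050 = 420; midpoint Ī = (2050 + 2470)/2 = 2260.
η = (ΔQ/Q̄) ÷ (ΔI/Ī) = (25.2/578.6) ÷ (420/2260) = 0.23.

0.23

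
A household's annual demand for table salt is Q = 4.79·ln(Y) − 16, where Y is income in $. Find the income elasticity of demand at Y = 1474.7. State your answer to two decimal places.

At Y = 1474.7: Q = 18.949.
dQ/dY = 4.79/Y = 0.00324812 at this income.
η = (dQ/dY)·(Y/Q) = 0.00324812 × (1474.7/18.949) = 0.25.

0.25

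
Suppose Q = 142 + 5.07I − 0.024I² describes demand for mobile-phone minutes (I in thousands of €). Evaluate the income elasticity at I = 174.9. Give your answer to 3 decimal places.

At I = 174.9: Q = 294.5828.
dQ/dI = 5.07 − 0.048I = -3.32520.
η = (dQ/dI)·(I/Q) = -3.32520 × (174.9/294.5828) = -1.974.

-1.974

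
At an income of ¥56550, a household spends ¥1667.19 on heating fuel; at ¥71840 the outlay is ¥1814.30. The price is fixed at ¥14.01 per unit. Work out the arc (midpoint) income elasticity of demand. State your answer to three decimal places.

With a constant price, Q₁ = 1667.19/14.01 = 119.000 and Q₂ = 1814.30/14.01 = 129.500 (equivalently, work directly with expenditure since P cancels).
Midpoint %ΔQ = (1814.30 − 1667.19)/1740.75 = 0.08451; midpoint %ΔI = (71840 − 56550)/64195 = 0.23818.
η = 0.08451 / 0.23818 = 0.355.

0.355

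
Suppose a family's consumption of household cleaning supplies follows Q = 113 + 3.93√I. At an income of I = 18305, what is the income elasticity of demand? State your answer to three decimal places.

At I = 18305: Q = 644.713.
dQ/dI = 3.93/(2√I) = 0.0145237 at this income.
η = (dQ/dI)·(I/Q) = 0.0145237 × (18305/644.713) = 0.412.

0.412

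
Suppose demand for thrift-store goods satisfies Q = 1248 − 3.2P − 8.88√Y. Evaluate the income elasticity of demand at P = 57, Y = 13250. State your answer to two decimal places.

-11.77

At P = 57, Y = 13250: Q = 43.435.
Holding P constant, ∂Q/∂Y = -8.88/(2√Y) = -0.0385723.
η_Y = (∂Q/∂Y)·(Y/Q) = -0.0385723 × (13250/43.435) = -11.77.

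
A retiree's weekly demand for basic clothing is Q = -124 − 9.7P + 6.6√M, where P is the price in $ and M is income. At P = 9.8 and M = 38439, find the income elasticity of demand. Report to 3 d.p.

0.602

At P = 9.8, M = 38439: Q = 1074.927.
Holding P constant, ∂Q/∂M = 6.6/(2√M) = 0.0168317.
η_M = (∂Q/∂M)·(M/Q) = 0.0168317 × (38439/1074.927) = 0.602.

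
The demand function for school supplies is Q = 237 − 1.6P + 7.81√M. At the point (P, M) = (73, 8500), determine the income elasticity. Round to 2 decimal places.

At P = 73, M = 8500: Q = 840.246.
Holding P constant, ∂Q/∂M = 7.81/(2√M) = 0.0423557.
η_M = (∂Q/∂M)·(M/Q) = 0.0423557 × (8500/840.246) = 0.43.

0.43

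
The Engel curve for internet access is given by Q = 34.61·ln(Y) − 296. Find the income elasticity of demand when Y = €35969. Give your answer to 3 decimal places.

0.516

At Y = 35969: Q = 67.073.
dQ/dY = 34.61/Y = 0.000962217 at this income.
η = (dQ/dY)·(Y/Q) = 0.000962217 × (35969/67.073) = 0.516.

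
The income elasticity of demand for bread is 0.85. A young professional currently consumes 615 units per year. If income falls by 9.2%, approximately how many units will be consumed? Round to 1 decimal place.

566.9

%ΔQ ≈ η × %ΔI = 0.85 × (-9.2%) = -7.82%.
New Q ≈ 615 × (1 − 0.0782) = 566.9.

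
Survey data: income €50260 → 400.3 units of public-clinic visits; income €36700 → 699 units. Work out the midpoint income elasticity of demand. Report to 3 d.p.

ΔQ = 699 − 400.3 = 298.7; midpoint Q̄ = (400.3 + 699)/2 = 549.65.
ΔI = 36700 − 50260 = -13560; midpoint Ī = (50260 + 36700)/2 = 43480.
η = (ΔQ/Q̄) ÷ (ΔI/Ī) = (298.7/549.65) ÷ (-13560/43480) = -1.743.

-1.743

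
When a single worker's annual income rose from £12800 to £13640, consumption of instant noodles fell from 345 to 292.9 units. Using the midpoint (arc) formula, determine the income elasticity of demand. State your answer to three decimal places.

-2.571

ΔQ = 292.9 − 345 = -52.1; midpoint Q̄ = (345 + 292.9)/2 = 318.95.
ΔI = 13640 − 12800 = 840; midpoint Ī = (12800 + 13640)/2 = 13220.
η = (ΔQ/Q̄) ÷ (ΔI/Ī) = (-52.1/318.95) ÷ (840/13220) = -2.571.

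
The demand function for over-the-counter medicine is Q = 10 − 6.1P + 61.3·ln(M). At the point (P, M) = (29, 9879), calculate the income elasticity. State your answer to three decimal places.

0.154

At P = 29, M = 9879: Q = 396.948.
Holding P constant, ∂Q/∂M = 61.3/M = 0.00620508.
η_M = (∂Q/∂M)·(M/Q) = 0.00620508 × (9879/396.948) = 0.154.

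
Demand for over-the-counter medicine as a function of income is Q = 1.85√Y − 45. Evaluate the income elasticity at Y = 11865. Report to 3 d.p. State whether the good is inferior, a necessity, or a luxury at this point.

At Y = 11865: Q = 156.514.
dQ/dY = 1.85/(2√Y) = 0.00849196 at this income.
η = (dQ/dY)·(Y/Q) = 0.00849196 × (11865/156.514) = 0.644.
Since 0 < η < 1, the good is a necessity.

0.644 (necessity)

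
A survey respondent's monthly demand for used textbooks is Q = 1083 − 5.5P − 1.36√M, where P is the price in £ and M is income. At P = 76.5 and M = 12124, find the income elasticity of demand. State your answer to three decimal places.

At P = 76.5, M = 12124: Q = 512.502.
Holding P constant, ∂Q/∂M = -1.36/(2√M) = -0.0061757.
η_M = (∂Q/∂M)·(M/Q) = -0.0061757 × (12124/512.502) = -0.146.

-0.146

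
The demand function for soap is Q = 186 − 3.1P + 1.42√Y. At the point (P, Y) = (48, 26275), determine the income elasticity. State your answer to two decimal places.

0.43

At P = 48, Y = 26275: Q = 267.376.
Holding P constant, ∂Q/∂Y = 1.42/(2√Y) = 0.00438013.
η_Y = (∂Q/∂Y)·(Y/Q) = 0.00438013 × (26275/267.376) = 0.43.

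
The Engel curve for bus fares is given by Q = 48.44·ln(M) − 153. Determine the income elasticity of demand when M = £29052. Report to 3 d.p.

At M = 29052: Q = 344.810.
dQ/dM = 48.44/M = 0.00166736 at this income.
η = (dQ/dM)·(M/Q) = 0.00166736 × (29052/344.810) = 0.140.

0.140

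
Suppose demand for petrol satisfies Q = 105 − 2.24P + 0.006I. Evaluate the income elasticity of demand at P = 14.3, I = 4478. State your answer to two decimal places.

At P = 14.3, I = 4478: Q = 99.836.
Holding P constant, ∂Q/∂I = 0.006.
η_I = (∂Q/∂I)·(I/Q) = 0.006 × (4478/99.836) = 0.27.

0.27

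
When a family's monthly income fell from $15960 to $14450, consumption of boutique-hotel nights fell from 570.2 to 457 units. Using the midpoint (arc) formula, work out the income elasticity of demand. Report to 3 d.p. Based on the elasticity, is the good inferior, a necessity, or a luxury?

2.219 (luxury)

ΔQ = 457 − 570.2 = -113.2; midpoint Q̄ = (570.2 + 457)/2 = 513.6.
ΔI = 14450 − 15960 = -1510; midpoint Ī = (15960 + 14450)/2 = 15205.
η = (ΔQ/Q̄) ÷ (ΔI/Ī) = (-113.2/513.6) ÷ (-1510/15205) = 2.219.
η > 1 ⇒ luxury.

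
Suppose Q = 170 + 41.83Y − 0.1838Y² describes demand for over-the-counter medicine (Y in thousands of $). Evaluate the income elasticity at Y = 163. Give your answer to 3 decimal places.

-1.401

At Y = 163: Q = 2104.9078.
dQ/dY = 41.83 − 0.3676Y = -18.08880.
η = (dQ/dY)·(Y/Q) = -18.08880 × (163/2104.9078) = -1.401.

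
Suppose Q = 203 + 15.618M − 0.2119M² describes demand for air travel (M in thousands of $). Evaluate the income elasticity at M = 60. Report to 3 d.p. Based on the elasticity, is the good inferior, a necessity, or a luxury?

-1.560 (inferior good)

At M = 60: Q = 377.2400.
dQ/dM = 15.618 − 0.4238M = -9.81000.
η = (dQ/dM)·(M/Q) = -9.81000 × (60/377.2400) = -1.560.
η < 0 ⇒ inferior good.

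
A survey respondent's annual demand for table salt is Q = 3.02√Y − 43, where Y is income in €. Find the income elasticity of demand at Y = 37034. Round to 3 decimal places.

At Y = 37034: Q = 538.175.
dQ/dY = 3.02/(2√Y) = 0.00784651 at this income.
η = (dQ/dY)·(Y/Q) = 0.00784651 × (37034/538.175) = 0.540.

0.540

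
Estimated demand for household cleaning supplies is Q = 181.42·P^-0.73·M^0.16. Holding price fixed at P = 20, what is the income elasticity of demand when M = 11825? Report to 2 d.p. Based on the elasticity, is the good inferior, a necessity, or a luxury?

0.16 (necessity)

For a multiplicative demand Q = A·P^α·M^β, the income elasticity is β everywhere.
Here β = 0.16, so η = 0.16.
Since 0 < η < 1, this is a necessity.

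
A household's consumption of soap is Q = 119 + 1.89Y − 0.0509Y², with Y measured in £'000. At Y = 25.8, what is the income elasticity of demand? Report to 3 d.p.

At Y = 25.8: Q = 133.8809.
dQ/dY = 1.89 − 0.1018Y = -0.73644.
η = (dQ/dY)·(Y/Q) = -0.73644 × (25.8/133.8809) = -0.142.

-0.142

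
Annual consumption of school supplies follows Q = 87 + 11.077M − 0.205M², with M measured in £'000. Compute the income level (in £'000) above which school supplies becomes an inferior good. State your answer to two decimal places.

dQ/dM = 11.077 − 0.41M.
The good is inferior where dQ/dM < 0. Setting dQ/dM = 0 gives M = 11.077 / 0.41 = 27.02.

27.02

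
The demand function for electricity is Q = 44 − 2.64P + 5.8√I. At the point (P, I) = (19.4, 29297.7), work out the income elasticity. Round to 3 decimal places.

At P = 19.4, I = 29297.7: Q = 985.545.
Holding P constant, ∂Q/∂I = 5.8/(2√I) = 0.0169426.
η_I = (∂Q/∂I)·(I/Q) = 0.0169426 × (29297.7/985.545) = 0.504.

0.504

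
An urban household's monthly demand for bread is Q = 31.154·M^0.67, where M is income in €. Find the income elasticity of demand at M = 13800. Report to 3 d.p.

0.670

For Q = A·M^β the income elasticity is constant and equal to β.
Here β = 0.67, so η = 0.670.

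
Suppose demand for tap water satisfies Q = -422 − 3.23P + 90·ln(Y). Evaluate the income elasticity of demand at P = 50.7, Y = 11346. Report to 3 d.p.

At P = 50.7, Y = 11346: Q = 254.535.
Holding P constant, ∂Q/∂Y = 90/Y = 0.00793231.
η_Y = (∂Q/∂Y)·(Y/Q) = 0.00793231 × (11346/254.535) = 0.354.

0.354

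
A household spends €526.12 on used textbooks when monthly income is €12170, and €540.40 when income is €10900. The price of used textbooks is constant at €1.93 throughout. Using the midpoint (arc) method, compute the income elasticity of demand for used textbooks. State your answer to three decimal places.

-0.243

With a constant price, Q₁ = 526.12/1.93 = 272.601 and Q₂ = 540.40/1.93 = 280.000 (equivalently, work directly with expenditure since P cancels).
Midpoint %ΔQ = (540.40 − 526.12)/533.26 = 0.02678; midpoint %ΔI = (10900 − 12170)/11535 = -0.11010.
η = 0.02678 / -0.11010 = -0.243.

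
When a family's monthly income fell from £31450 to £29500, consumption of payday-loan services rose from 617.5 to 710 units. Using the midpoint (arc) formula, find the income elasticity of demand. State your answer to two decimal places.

-2.18

ΔQ = 710 − 617.5 = 92.5; midpoint Q̄ = (617.5 + 710)/2 = 663.75.
ΔI = 29500 − 31450 = -1950; midpoint Ī = (31450 + 29500)/2 = 30475.
η = (ΔQ/Q̄) ÷ (ΔI/Ī) = (92.5/663.75) ÷ (-1950/30475) = -2.18.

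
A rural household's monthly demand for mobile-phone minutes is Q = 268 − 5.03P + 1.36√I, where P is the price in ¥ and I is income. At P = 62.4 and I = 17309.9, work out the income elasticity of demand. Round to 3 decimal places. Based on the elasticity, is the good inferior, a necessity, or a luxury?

At P = 62.4, I = 17309.9: Q = 133.059.
Holding P constant, ∂Q/∂I = 1.36/(2√I) = 0.00516847.
η_I = (∂Q/∂I)·(I/Q) = 0.00516847 × (17309.9/133.059) = 0.672.
Since 0 < η < 1, this is a necessity.

0.672 (necessity)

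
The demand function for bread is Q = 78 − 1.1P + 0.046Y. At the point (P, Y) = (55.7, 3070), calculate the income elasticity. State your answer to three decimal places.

At P = 55.7, Y = 3070: Q = 157.950.
Holding P constant, ∂Q/∂Y = 0.046.
η_Y = (∂Q/∂Y)·(Y/Q) = 0.046 × (3070/157.950) = 0.894.

0.894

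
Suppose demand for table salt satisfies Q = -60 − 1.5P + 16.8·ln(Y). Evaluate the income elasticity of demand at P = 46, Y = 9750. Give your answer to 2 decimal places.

0.66

At P = 46, Y = 9750: Q = 25.308.
Holding P constant, ∂Q/∂Y = 16.8/Y = 0.00172308.
η_Y = (∂Q/∂Y)·(Y/Q) = 0.00172308 × (9750/25.308) = 0.66.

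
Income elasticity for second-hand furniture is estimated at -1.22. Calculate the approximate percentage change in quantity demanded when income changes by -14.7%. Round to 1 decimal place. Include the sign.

%ΔQ ≈ η × %ΔI = -1.22 × (-14.7%) = 17.9%.

17.9%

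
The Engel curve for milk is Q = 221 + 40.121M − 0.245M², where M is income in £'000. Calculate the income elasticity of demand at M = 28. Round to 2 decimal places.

At M = 28: Q = 1152.3080.
dQ/dM = 40.121 − 0.49M = 26.40100.
η = (dQ/dM)·(M/Q) = 26.40100 × (28/1152.3080) = 0.64.

0.64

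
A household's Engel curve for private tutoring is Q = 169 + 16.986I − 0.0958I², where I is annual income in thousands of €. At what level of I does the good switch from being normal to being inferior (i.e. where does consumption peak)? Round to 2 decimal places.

dQ/dI = 16.986 − 0.1916I.
The good is inferior where dQ/dI < 0. Setting dQ/dI = 0 gives I = 16.986 / 0.1916 = 88.65.

88.65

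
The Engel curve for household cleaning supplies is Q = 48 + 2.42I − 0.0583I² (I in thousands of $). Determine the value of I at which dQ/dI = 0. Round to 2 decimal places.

20.75

dQ/dI = 2.42 − 0.1166I.
The good is inferior where dQ/dI < 0. Setting dQ/dI = 0 gives I = 2.42 / 0.1166 = 20.75.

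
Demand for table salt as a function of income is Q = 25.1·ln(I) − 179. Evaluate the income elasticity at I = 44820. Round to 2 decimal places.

0.28

At I = 44820: Q = 89.831.
dQ/dI = 25.1/I = 0.000560018 at this income.
η = (dQ/dI)·(I/Q) = 0.000560018 × (44820/89.831) = 0.28.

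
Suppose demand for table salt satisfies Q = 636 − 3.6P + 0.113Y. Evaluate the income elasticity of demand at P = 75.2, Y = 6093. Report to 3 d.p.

0.653

At P = 75.2, Y = 6093: Q = 1053.789.
Holding P constant, ∂Q/∂Y = 0.113.
η_Y = (∂Q/∂Y)·(Y/Q) = 0.113 × (6093/1053.789) = 0.653.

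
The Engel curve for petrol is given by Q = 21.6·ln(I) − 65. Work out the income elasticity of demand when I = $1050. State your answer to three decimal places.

0.253

At I = 1050: Q = 85.261.
dQ/dI = 21.6/I = 0.0205714 at this income.
η = (dQ/dI)·(I/Q) = 0.0205714 × (1050/85.261) = 0.253.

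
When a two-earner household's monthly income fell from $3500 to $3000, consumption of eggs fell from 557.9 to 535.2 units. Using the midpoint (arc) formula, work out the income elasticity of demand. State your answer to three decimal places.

0.270

ΔQ = 535.2 − 557.9 = -22.7; midpoint Q̄ = (557.9 + 535.2)/2 = 546.55.
ΔI = 3000 − 3500 = -500; midpoint Ī = (3500 + 3000)/2 = 3250.
η = (ΔQ/Q̄) ÷ (ΔI/Ī) = (-22.7/546.55) ÷ (-500/3250) = 0.270.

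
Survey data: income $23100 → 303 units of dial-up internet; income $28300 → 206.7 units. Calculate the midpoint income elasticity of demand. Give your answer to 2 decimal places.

ΔQ = 206.7 − 303 = -96.3; midpoint Q̄ = (303 + 206.7)/2 = 254.85.
ΔI = 28300 − 23100 = 5200; midpoint Ī = (23100 + 28300)/2 = 25700.
η = (ΔQ/Q̄) ÷ (ΔI/Ī) = (-96.3/254.85) ÷ (5200/25700) = -1.87.

-1.87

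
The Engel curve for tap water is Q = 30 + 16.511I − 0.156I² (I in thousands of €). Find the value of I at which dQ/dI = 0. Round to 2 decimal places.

dQ/dI = 16.511 − 0.312I.
The good is inferior where dQ/dI < 0. Setting dQ/dI = 0 gives I = 16.511 / 0.312 = 52.92.

52.92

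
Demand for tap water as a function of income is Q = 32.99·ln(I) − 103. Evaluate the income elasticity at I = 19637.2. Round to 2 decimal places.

0.15

At I = 19637.2: Q = 223.112.
dQ/dI = 32.99/I = 0.00167997 at this income.
η = (dQ/dI)·(I/Q) = 0.00167997 × (19637.2/223.112) = 0.15.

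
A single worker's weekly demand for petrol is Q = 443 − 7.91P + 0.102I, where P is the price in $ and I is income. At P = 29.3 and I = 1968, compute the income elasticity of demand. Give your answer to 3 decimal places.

At P = 29.3, I = 1968: Q = 411.973.
Holding P constant, ∂Q/∂I = 0.102.
η_I = (∂Q/∂I)·(I/Q) = 0.102 × (1968/411.973) = 0.487.

0.487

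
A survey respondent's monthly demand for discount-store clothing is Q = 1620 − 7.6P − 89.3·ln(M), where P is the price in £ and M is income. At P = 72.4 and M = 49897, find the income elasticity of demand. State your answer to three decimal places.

At P = 72.4, M = 49897: Q = 103.738.
Holding P constant, ∂Q/∂M = -89.3/M = -0.00178969.
η_M = (∂Q/∂M)·(M/Q) = -0.00178969 × (49897/103.738) = -0.861.

-0.861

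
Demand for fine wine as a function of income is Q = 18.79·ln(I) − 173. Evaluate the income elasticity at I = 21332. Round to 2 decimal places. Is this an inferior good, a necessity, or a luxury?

1.31 (luxury)

At I = 21332: Q = 14.298.
dQ/dI = 18.79/I = 0.000880836 at this income.
η = (dQ/dI)·(I/Q) = 0.000880836 × (21332/14.298) = 1.31.
Since η > 1, the good is a luxury.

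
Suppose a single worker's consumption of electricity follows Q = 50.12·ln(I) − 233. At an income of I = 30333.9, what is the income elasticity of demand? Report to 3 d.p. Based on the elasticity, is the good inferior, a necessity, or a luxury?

0.176 (necessity)

At I = 30333.9: Q = 284.239.
dQ/dI = 50.12/I = 0.00165228 at this income.
η = (dQ/dI)·(I/Q) = 0.00165228 × (30333.9/284.239) = 0.176.
Since 0 < η < 1, the good is a necessity.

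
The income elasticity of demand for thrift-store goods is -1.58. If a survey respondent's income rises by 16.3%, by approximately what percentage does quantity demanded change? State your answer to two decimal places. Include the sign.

-25.75%

%ΔQ ≈ η × %ΔI = -1.58 × 16.3% = -25.75%.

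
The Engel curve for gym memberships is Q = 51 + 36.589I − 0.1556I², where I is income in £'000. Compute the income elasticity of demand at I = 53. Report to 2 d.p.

At I = 53: Q = 1553.1366.
dQ/dI = 36.589 − 0.3112I = 20.09540.
η = (dQ/dI)·(I/Q) = 20.09540 × (53/1553.1366) = 0.69.

0.69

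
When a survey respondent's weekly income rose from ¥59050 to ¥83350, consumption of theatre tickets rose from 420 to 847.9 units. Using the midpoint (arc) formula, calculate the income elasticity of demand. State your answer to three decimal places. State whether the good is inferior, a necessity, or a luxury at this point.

ΔQ = 847.9 − 420 = 427.9; midpoint Q̄ = (420 + 847.9)/2 = 633.95.
ΔI = 83350 − 59050 = 24300; midpoint Ī = (59050 + 83350)/2 = 71200.
η = (ΔQ/Q̄) ÷ (ΔI/Ī) = (427.9/633.95) ÷ (24300/71200) = 1.978.
η > 1 ⇒ luxury.

1.978 (luxury)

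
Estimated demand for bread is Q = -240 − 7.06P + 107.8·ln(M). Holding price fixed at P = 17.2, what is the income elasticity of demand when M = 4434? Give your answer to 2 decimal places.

At P = 17.2, M = 4434: Q = 543.771.
Holding P constant, ∂Q/∂M = 107.8/M = 0.0243121.
η_M = (∂Q/∂M)·(M/Q) = 0.0243121 × (4434/543.771) = 0.20.

0.20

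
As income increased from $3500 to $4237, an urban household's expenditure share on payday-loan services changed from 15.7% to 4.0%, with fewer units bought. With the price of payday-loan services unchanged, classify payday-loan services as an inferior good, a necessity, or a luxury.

Quantity demanded falls as income rises, so η < 0.

inferior good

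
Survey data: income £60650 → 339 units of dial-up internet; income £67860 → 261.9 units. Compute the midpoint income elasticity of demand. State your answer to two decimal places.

-2.29

ΔQ = 261.9 − 339 = -77.1; midpoint Q̄ = (339 + 261.9)/2 = 300.45.
ΔI = 67860 − 60650 = 7210; midpoint Ī = (60650 + 67860)/2 = 64255.
η = (ΔQ/Q̄) ÷ (ΔI/Ī) = (-77.1/300.45) ÷ (7210/64255) = -2.29.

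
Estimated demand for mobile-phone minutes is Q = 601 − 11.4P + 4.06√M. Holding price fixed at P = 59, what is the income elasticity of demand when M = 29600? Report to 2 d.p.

0.56

At P = 59, M = 29600: Q = 626.909.
Holding P constant, ∂Q/∂M = 4.06/(2√M) = 0.0117991.
η_M = (∂Q/∂M)·(M/Q) = 0.0117991 × (29600/626.909) = 0.56.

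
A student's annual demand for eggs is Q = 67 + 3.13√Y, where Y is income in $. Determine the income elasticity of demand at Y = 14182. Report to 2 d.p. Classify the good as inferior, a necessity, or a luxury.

At Y = 14182: Q = 439.746.
dQ/dY = 3.13/(2√Y) = 0.0131415 at this income.
η = (dQ/dY)·(Y/Q) = 0.0131415 × (14182/439.746) = 0.42.
Since 0 < η < 1, the good is a necessity.

0.42 (necessity)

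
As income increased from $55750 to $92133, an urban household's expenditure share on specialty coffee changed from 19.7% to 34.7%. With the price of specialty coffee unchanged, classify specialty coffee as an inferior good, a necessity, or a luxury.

luxury

The budget share rises as income rises, so η > 1.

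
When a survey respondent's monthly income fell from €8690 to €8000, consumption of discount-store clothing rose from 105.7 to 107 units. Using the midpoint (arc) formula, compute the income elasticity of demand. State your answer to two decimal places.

ΔQ = 107 − 105.7 = 1.3; midpoint Q̄ = (105.7 + 107)/2 = 106.35.
ΔI = 8000 − 8690 = -690; midpoint Ī = (8690 + 8000)/2 = 8345.
η = (ΔQ/Q̄) ÷ (ΔI/Ī) = (1.3/106.35) ÷ (-690/8345) = -0.15.

-0.15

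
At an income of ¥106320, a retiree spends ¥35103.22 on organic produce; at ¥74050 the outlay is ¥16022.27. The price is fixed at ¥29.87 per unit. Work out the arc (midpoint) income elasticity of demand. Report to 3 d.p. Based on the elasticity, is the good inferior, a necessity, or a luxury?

With a constant price, Q₁ = 35103.22/29.87 = 1175.200 and Q₂ = 16022.27/29.87 = 536.400 (equivalently, work directly with expenditure since P cancels).
Midpoint %ΔQ = (16022.27 − 35103.22)/25562.75 = -0.74644; midpoint %ΔI = (74050 − 106320)/90185 = -0.35782.
η = -0.74644 / -0.35782 = 2.086.
η > 1 ⇒ luxury.

2.086 (luxury)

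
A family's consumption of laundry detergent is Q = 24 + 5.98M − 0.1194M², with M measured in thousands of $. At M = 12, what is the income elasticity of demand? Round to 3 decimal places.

0.476

At M = 12: Q = 78.5664.
dQ/dM = 5.98 − 0.2388M = 3.11440.
η = (dQ/dM)·(M/Q) = 3.11440 × (12/78.5664) = 0.476.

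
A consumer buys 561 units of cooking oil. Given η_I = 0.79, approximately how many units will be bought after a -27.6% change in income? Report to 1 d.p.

%ΔQ ≈ η × %ΔI = 0.79 × (-27.6%) = -21.804%.
New Q ≈ 561 × (1 − 0.21804) = 438.7.

438.7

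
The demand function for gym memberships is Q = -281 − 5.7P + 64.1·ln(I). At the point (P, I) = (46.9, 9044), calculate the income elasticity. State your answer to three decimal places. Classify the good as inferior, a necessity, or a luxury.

At P = 46.9, I = 9044: Q = 35.612.
Holding P constant, ∂Q/∂I = 64.1/I = 0.00708757.
η_I = (∂Q/∂I)·(I/Q) = 0.00708757 × (9044/35.612) = 1.800.
Since η > 1, this is a luxury.

1.800 (luxury)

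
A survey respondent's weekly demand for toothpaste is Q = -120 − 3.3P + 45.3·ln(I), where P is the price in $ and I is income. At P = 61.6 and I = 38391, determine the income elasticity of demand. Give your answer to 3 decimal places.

At P = 61.6, I = 38391: Q = 154.888.
Holding P constant, ∂Q/∂I = 45.3/I = 0.00117996.
η_I = (∂Q/∂I)·(I/Q) = 0.00117996 × (38391/154.888) = 0.292.

0.292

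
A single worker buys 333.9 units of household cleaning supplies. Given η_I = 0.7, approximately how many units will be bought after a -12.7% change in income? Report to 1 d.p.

304.2

%ΔQ ≈ η × %ΔI = 0.7 × (-12.7%) = -8.89%.
New Q ≈ 333.9 × (1 − 0.0889) = 304.2.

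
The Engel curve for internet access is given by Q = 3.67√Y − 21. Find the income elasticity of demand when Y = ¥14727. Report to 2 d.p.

At Y = 14727: Q = 424.372.
dQ/dY = 3.67/(2√Y) = 0.0151209 at this income.
η = (dQ/dY)·(Y/Q) = 0.0151209 × (14727/424.372) = 0.52.

0.52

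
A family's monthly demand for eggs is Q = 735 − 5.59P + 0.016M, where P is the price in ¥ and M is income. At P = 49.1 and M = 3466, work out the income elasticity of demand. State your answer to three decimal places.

0.107

At P = 49.1, M = 3466: Q = 515.987.
Holding P constant, ∂Q/∂M = 0.016.
η_M = (∂Q/∂M)·(M/Q) = 0.016 × (3466/515.987) = 0.107.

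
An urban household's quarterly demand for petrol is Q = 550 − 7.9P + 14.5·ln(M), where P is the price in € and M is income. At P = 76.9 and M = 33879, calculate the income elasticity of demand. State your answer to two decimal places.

At P = 76.9, M = 33879: Q = 93.733.
Holding P constant, ∂Q/∂M = 14.5/M = 0.000427994.
η_M = (∂Q/∂M)·(M/Q) = 0.000427994 × (33879/93.733) = 0.15.

0.15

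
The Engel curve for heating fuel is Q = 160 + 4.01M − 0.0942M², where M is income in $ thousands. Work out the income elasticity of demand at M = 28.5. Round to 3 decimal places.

-0.196

At M = 28.5: Q = 197.7710.
dQ/dM = 4.01 − 0.1884M = -1.35940.
η = (dQ/dM)·(M/Q) = -1.35940 × (28.5/197.7710) = -0.196.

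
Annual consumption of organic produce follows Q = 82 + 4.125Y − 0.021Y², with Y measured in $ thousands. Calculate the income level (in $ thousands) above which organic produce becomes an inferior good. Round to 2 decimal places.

98.21

dQ/dY = 4.125 − 0.042Y.
The good is inferior where dQ/dY < 0. Setting dQ/dY = 0 gives Y = 4.125 / 0.042 = 98.21.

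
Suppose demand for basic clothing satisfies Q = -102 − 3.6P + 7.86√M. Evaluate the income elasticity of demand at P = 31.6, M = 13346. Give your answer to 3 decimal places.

At P = 31.6, M = 13346: Q = 692.266.
Holding P constant, ∂Q/∂M = 7.86/(2√M) = 0.0340186.
η_M = (∂Q/∂M)·(M/Q) = 0.0340186 × (13346/692.266) = 0.656.

0.656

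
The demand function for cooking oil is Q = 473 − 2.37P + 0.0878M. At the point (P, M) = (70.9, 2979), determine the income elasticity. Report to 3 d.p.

At P = 70.9, M = 2979: Q = 566.523.
Holding P constant, ∂Q/∂M = 0.0878.
η_M = (∂Q/∂M)·(M/Q) = 0.0878 × (2979/566.523) = 0.462.

0.462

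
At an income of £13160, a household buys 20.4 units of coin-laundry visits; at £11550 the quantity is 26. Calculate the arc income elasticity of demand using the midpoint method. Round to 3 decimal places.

-1.852

ΔQ = 26 − 20.4 = 5.6; midpoint Q̄ = (20.4 + 26)/2 = 23.2.
ΔI = 11550 − 13160 = -1610; midpoint Ī = (13160 + 11550)/2 = 12355.
η = (ΔQ/Q̄) ÷ (ΔI/Ī) = (5.6/23.2) ÷ (-1610/12355) = -1.852.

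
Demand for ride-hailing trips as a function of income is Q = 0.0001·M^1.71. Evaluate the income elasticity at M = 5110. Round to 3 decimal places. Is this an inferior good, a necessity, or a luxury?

For Q = A·M^β the income elasticity is constant and equal to β.
Here β = 1.71, so η = 1.710.
Since η > 1, the good is a luxury.

1.710 (luxury)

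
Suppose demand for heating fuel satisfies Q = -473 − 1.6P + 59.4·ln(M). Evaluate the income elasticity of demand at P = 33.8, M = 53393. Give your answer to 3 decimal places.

At P = 33.8, M = 53393: Q = 119.515.
Holding P constant, ∂Q/∂M = 59.4/M = 0.00111251.
η_M = (∂Q/∂M)·(M/Q) = 0.00111251 × (53393/119.515) = 0.497.

0.497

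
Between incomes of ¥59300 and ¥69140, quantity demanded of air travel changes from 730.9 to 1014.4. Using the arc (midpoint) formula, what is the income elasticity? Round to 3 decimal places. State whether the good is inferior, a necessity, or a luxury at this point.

2.120 (luxury)

ΔQ = 1014.4 − 730.9 = 283.5; midpoint Q̄ = (730.9 + 1014.4)/2 = 872.65.
ΔI = 69140 − 59300 = 9840; midpoint Ī = (59300 + 69140)/2 = 64220.
η = (ΔQ/Q̄) ÷ (ΔI/Ī) = (283.5/872.65) ÷ (9840/64220) = 2.120.
η > 1 ⇒ luxury.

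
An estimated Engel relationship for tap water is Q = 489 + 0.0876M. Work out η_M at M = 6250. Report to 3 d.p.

0.528

At M = 6250: Q = 1036.500.
dQ/dM = 0.0876.
η = (dQ/dM)·(M/Q) = 0.0876 × (6250/1036.500) = 0.528.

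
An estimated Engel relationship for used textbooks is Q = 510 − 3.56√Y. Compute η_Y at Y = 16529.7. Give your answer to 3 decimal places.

-4.376

At Y = 16529.7: Q = 52.298.
dQ/dY = -3.56/(2√Y) = -0.0138448 at this income.
η = (dQ/dY)·(Y/Q) = -0.0138448 × (16529.7/52.298) = -4.376.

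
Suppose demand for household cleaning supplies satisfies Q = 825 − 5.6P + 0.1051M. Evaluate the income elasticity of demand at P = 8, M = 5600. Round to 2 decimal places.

At P = 8, M = 5600: Q = 1368.760.
Holding P constant, ∂Q/∂M = 0.1051.
η_M = (∂Q/∂M)·(M/Q) = 0.1051 × (5600/1368.760) = 0.43.

0.43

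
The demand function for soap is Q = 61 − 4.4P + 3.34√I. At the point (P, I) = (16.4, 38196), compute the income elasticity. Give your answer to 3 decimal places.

0.509

At P = 16.4, I = 38196: Q = 641.603.
Holding P constant, ∂Q/∂I = 3.34/(2√I) = 0.00854491.
η_I = (∂Q/∂I)·(I/Q) = 0.00854491 × (38196/641.603) = 0.509.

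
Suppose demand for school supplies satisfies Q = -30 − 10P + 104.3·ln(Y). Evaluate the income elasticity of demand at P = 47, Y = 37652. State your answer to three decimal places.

At P = 47, Y = 37652: Q = 598.920.
Holding P constant, ∂Q/∂Y = 104.3/Y = 0.00277011.
η_Y = (∂Q/∂Y)·(Y/Q) = 0.00277011 × (37652/598.920) = 0.174.

0.174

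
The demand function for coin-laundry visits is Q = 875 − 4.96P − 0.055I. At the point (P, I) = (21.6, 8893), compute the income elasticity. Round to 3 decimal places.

At P = 21.6, I = 8893: Q = 278.749.
Holding P constant, ∂Q/∂I = −0.055.
η_I = (∂Q/∂I)·(I/Q) = -0.055 × (8893/278.749) = -1.755.

-1.755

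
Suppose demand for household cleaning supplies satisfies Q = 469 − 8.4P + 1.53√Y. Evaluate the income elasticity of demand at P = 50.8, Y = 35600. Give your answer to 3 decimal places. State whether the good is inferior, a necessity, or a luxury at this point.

0.436 (necessity)

At P = 50.8, Y = 35600: Q = 330.960.
Holding P constant, ∂Q/∂Y = 1.53/(2√Y) = 0.00405449.
η_Y = (∂Q/∂Y)·(Y/Q) = 0.00405449 × (35600/330.960) = 0.436.
Since 0 < η < 1, this is a necessity.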